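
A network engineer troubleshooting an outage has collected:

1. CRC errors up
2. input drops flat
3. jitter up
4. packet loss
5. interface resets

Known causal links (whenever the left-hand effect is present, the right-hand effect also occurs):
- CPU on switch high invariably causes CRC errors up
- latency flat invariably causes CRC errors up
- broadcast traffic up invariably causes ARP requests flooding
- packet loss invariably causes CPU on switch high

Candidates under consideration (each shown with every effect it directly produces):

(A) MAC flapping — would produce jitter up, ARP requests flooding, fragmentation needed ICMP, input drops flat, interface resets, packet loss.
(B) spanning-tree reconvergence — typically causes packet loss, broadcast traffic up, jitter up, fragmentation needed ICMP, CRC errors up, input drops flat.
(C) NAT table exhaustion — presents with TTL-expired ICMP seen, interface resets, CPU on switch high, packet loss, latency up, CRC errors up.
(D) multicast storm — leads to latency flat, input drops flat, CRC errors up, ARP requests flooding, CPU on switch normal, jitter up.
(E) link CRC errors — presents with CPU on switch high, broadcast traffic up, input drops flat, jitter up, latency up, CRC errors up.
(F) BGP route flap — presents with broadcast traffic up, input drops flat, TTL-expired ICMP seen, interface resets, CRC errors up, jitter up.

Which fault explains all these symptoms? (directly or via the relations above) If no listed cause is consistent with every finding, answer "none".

A

Checking each candidate against the observations:
(A) MAC flapping — CRC errors up ✓ (by packet loss → CPU on switch high → CRC errors up); input drops flat ✓; jitter up ✓; packet loss ✓; interface resets ✓
(B) spanning-tree reconvergence — CRC errors up ✓; input drops flat ✓; jitter up ✓; packet loss ✓; interface resets ✗
(C) NAT table exhaustion — CRC errors up ✓; input drops flat ✗; jitter up ✗; packet loss ✓; interface resets ✓
(D) multicast storm — does not account for packet loss, interface resets
(E) link CRC errors — CRC errors up ✓; input drops flat ✓; jitter up ✓; packet loss ✗; interface resets ✗
(F) BGP route flap — does not account for packet loss
(A) is the only candidate with no mismatches.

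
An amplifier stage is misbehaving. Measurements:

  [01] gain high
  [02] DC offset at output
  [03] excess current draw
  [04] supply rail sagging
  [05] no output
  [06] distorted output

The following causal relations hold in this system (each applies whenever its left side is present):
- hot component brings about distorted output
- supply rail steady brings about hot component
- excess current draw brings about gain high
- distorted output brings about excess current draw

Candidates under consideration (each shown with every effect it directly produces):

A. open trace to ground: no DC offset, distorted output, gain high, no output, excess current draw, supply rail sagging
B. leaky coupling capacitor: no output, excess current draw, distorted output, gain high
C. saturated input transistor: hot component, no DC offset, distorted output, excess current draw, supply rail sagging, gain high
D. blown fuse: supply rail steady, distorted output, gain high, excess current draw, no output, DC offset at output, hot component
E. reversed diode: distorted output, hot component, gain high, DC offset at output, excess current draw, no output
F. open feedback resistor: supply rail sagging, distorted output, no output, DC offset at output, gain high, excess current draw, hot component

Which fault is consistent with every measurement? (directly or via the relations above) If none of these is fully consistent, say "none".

F

For each candidate, compare predicted effects to what was observed:
(A) open trace to ground — fails on DC offset at output (predicts no DC offset, not DC offset at output)
(B) leaky coupling capacitor — gain high yes; DC offset at output NO; excess current draw yes; supply rail sagging NO; no output yes; distorted output yes
(C) saturated input transistor — gain high yes; DC offset at output NO; excess current draw yes; supply rail sagging yes; no output NO; distorted output yes
(D) blown fuse — fails on supply rail sagging (predicts supply rail steady, not supply rail sagging)
(E) reversed diode — gain high yes; DC offset at output yes; excess current draw yes; supply rail sagging NO; no output yes; distorted output yes
(F) open feedback resistor — gain high yes; DC offset at output yes; excess current draw yes; supply rail sagging yes; no output yes; distorted output yes
(F) alone accounts for all the evidence.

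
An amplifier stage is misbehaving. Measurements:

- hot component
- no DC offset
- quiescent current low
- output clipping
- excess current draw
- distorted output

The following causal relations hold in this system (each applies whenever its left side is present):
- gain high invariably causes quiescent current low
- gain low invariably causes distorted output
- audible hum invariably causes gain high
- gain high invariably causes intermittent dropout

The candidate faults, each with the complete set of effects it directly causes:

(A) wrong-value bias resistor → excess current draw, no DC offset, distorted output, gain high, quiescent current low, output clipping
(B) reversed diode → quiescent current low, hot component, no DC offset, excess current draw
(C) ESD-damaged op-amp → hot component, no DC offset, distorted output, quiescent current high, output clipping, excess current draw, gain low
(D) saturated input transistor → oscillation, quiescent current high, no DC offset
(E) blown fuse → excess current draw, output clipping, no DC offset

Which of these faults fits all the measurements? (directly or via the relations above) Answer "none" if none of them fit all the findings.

none

For each candidate, compare predicted effects to what was observed:
(A) wrong-value bias resistor — does not account for hot component
(B) reversed diode — hot component ✓; no DC offset ✓; quiescent current low ✓; output clipping ✗; excess current draw ✓; distorted output ✗
(C) ESD-damaged op-amp — fails on quiescent current low (predicts quiescent current high, not quiescent current low)
(D) saturated input transistor — fails on hot component, quiescent current low, output clipping, excess current draw, distorted output (predicts quiescent current high, not quiescent current low)
(E) blown fuse — hot component ✗; no DC offset ✓; quiescent current low ✗; output clipping ✓; excess current draw ✓; distorted output ✗
Every candidate fails on at least one observation.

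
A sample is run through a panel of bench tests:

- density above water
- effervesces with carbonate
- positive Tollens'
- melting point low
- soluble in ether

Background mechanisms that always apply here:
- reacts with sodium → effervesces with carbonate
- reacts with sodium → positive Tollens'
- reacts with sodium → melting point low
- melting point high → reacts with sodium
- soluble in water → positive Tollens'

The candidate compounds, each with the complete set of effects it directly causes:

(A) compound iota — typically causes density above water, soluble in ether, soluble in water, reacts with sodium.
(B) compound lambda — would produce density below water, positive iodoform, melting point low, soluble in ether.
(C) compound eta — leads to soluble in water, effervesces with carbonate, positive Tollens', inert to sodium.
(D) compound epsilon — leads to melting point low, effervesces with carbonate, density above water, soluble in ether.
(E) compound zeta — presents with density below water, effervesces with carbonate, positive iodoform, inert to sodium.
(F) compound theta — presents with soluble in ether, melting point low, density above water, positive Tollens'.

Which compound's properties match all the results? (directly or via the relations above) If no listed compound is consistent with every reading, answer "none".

Per-candidate check:
(A) compound iota — density above water yes; effervesces with carbonate yes (via reacts with sodium → effervesces with carbonate); positive Tollens' yes (via soluble in water → positive Tollens'); melting point low yes (via reacts with sodium → melting point low); soluble in ether yes
(B) compound lambda — density above water NO; effervesces with carbonate NO; positive Tollens' NO; melting point low yes; soluble in ether yes
(C) compound eta — density above water NO; effervesces with carbonate yes; positive Tollens' yes; melting point low NO; soluble in ether NO
(D) compound epsilon — does not account for positive Tollens'
(E) compound zeta — density above water NO; effervesces with carbonate yes; positive Tollens' NO; melting point low NO; soluble in ether NO
(F) compound theta — does not account for effervesces with carbonate
(A) alone accounts for all the evidence.

A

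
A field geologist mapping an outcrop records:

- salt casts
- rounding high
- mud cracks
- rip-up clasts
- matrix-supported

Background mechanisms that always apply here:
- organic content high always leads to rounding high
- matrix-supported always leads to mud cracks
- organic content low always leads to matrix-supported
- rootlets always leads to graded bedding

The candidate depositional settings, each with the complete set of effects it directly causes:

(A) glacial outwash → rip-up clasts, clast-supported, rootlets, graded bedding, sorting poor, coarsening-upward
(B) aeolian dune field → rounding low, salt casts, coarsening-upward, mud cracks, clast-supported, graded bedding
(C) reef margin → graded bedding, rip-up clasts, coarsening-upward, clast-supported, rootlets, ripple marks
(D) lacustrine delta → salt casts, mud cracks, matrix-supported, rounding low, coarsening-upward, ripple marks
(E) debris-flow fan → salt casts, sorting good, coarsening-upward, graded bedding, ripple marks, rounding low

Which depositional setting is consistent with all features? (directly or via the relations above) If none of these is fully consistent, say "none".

none

Checking each candidate against the observations:
(A) glacial outwash — fails on salt casts, rounding high, mud cracks, matrix-supported (predicts clast-supported, not matrix-supported)
(B) aeolian dune field — fails on rounding high, rip-up clasts, matrix-supported (predicts rounding low, not rounding high; predicts clast-supported, not matrix-supported)
(C) reef margin — salt casts -; rounding high -; mud cracks -; rip-up clasts +; matrix-supported -
(D) lacustrine delta — salt casts +; rounding high -; mud cracks +; rip-up clasts -; matrix-supported +
(E) debris-flow fan — fails on rounding high, mud cracks, rip-up clasts, matrix-supported (predicts rounding low, not rounding high)
Every candidate fails on at least one observation.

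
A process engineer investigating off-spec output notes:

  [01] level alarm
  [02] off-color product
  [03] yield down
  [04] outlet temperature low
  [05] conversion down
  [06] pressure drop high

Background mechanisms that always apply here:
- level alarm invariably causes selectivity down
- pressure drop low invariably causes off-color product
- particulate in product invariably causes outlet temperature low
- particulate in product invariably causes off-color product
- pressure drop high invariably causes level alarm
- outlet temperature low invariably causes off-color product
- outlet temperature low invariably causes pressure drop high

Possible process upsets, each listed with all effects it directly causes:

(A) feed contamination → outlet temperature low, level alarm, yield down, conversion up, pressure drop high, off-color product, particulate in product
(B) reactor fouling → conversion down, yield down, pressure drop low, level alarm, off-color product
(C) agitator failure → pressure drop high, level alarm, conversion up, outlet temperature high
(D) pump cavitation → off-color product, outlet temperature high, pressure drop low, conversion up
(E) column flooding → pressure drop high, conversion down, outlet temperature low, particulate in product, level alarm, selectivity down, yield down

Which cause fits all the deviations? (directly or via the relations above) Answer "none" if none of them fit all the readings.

E

Per-candidate check:
(A) feed contamination — level alarm +; off-color product +; yield down +; outlet temperature low +; conversion down -; pressure drop high +
(B) reactor fouling — level alarm +; off-color product +; yield down +; outlet temperature low -; conversion down +; pressure drop high -
(C) agitator failure — fails on off-color product, yield down, outlet temperature low, conversion down (predicts outlet temperature high, not outlet temperature low; predicts conversion up, not conversion down)
(D) pump cavitation — fails on level alarm, yield down, outlet temperature low, conversion down, pressure drop high (predicts outlet temperature high, not outlet temperature low; predicts conversion up, not conversion down; predicts pressure drop low, not pressure drop high)
(E) column flooding — level alarm +; off-color product + (via particulate in product → off-color product); yield down +; outlet temperature low +; conversion down +; pressure drop high +
Only (E) is consistent with every observation.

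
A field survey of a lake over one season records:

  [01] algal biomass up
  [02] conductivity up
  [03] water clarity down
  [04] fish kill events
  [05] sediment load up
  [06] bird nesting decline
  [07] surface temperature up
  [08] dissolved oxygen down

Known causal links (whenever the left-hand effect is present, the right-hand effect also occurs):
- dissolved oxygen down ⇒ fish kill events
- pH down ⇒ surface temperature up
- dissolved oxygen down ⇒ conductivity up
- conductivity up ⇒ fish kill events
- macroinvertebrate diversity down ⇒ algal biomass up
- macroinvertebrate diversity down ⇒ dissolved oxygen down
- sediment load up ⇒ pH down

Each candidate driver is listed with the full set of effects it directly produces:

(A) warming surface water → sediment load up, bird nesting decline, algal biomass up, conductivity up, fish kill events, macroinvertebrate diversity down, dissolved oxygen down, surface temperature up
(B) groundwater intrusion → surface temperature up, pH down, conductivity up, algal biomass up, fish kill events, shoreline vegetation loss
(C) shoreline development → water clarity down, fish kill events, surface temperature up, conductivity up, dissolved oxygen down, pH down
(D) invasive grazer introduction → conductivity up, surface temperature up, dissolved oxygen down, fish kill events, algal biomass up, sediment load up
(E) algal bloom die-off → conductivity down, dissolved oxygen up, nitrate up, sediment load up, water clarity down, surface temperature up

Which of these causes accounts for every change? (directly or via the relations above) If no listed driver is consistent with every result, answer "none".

none

Testing each hypothesis:
(A) warming surface water — algal biomass up match; conductivity up match; water clarity down miss; fish kill events match; sediment load up match; bird nesting decline match; surface temperature up match; dissolved oxygen down match
(B) groundwater intrusion — does not account for water clarity down, sediment load up, bird nesting decline, dissolved oxygen down
(C) shoreline development — algal biomass up miss; conductivity up match; water clarity down match; fish kill events match; sediment load up miss; bird nesting decline miss; surface temperature up match; dissolved oxygen down match
(D) invasive grazer introduction — algal biomass up match; conductivity up match; water clarity down miss; fish kill events match; sediment load up match; bird nesting decline miss; surface temperature up match; dissolved oxygen down match
(E) algal bloom die-off — algal biomass up miss; conductivity up miss; water clarity down match; fish kill events miss; sediment load up match; bird nesting decline miss; surface temperature up match; dissolved oxygen down miss
No candidate is consistent with all observations.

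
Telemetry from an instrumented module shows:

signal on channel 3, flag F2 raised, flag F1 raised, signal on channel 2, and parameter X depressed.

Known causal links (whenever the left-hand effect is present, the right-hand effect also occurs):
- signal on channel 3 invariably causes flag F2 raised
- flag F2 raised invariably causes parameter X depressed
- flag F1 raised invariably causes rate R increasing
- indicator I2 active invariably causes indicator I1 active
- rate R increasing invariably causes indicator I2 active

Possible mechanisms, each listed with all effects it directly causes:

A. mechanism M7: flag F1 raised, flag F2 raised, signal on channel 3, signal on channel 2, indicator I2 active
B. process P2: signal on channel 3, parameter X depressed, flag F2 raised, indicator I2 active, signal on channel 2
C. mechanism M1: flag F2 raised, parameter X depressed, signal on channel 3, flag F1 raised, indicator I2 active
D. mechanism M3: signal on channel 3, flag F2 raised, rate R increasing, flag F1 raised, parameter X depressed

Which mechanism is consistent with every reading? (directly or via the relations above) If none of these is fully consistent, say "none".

For each candidate, compare predicted effects to what was observed:
(A) mechanism M7 — signal on channel 3 +; flag F2 raised +; flag F1 raised +; signal on channel 2 +; parameter X depressed + (by flag F2 raised → parameter X depressed)
(B) process P2 — signal on channel 3 +; flag F2 raised +; flag F1 raised -; signal on channel 2 +; parameter X depressed +
(C) mechanism M1 — signal on channel 3 +; flag F2 raised +; flag F1 raised +; signal on channel 2 -; parameter X depressed +
(D) mechanism M3 — signal on channel 3 +; flag F2 raised +; flag F1 raised +; signal on channel 2 -; parameter X depressed +
(A) is the only candidate with no mismatches.

A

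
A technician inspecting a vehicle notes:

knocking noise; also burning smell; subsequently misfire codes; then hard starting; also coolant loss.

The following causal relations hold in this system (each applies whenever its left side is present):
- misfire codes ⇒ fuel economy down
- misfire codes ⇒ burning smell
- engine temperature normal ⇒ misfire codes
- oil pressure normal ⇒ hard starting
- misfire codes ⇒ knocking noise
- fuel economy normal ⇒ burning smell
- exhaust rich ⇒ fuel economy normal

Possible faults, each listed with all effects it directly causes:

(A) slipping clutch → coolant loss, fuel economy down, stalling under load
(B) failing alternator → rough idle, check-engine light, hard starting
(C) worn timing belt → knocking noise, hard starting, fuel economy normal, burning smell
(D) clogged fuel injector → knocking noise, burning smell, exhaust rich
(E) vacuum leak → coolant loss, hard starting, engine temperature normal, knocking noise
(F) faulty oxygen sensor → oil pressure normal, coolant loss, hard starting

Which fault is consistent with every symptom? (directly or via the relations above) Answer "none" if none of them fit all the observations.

E

Testing each hypothesis:
(A) slipping clutch — does not account for knocking noise, burning smell, misfire codes, hard starting
(B) failing alternator — knocking noise -; burning smell -; misfire codes -; hard starting +; coolant loss -
(C) worn timing belt — does not account for misfire codes, coolant loss
(D) clogged fuel injector — knocking noise +; burning smell +; misfire codes -; hard starting -; coolant loss -
(E) vacuum leak — knocking noise +; burning smell + (through engine temperature normal → misfire codes → burning smell); misfire codes + (through engine temperature normal → misfire codes); hard starting +; coolant loss +
(F) faulty oxygen sensor — knocking noise -; burning smell -; misfire codes -; hard starting +; coolant loss +
(E) alone accounts for all the evidence.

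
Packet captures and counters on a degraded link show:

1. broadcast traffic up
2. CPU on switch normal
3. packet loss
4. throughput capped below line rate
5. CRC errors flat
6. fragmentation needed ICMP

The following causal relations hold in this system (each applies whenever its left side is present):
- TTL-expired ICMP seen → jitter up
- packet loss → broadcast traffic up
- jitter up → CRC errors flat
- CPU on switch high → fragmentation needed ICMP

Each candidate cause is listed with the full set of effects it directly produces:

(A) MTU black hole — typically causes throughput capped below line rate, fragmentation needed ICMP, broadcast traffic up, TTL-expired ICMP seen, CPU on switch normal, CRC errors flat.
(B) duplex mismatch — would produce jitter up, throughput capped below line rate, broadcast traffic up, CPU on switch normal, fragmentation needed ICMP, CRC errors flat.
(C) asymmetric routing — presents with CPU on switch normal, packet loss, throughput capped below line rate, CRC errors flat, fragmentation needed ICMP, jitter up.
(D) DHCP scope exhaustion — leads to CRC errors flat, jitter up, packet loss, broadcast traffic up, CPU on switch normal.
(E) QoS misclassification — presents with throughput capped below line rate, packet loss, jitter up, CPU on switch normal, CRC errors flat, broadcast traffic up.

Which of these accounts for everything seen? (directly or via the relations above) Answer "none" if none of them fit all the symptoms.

C

For each candidate, compare predicted effects to what was observed:
(A) MTU black hole — does not account for packet loss
(B) duplex mismatch — broadcast traffic up yes; CPU on switch normal yes; packet loss NO; throughput capped below line rate yes; CRC errors flat yes; fragmentation needed ICMP yes
(C) asymmetric routing — broadcast traffic up yes (through packet loss → broadcast traffic up); CPU on switch normal yes; packet loss yes; throughput capped below line rate yes; CRC errors flat yes; fragmentation needed ICMP yes
(D) DHCP scope exhaustion — broadcast traffic up yes; CPU on switch normal yes; packet loss yes; throughput capped below line rate NO; CRC errors flat yes; fragmentation needed ICMP NO
(E) QoS misclassification — broadcast traffic up yes; CPU on switch normal yes; packet loss yes; throughput capped below line rate yes; CRC errors flat yes; fragmentation needed ICMP NO
(C) alone accounts for all the evidence.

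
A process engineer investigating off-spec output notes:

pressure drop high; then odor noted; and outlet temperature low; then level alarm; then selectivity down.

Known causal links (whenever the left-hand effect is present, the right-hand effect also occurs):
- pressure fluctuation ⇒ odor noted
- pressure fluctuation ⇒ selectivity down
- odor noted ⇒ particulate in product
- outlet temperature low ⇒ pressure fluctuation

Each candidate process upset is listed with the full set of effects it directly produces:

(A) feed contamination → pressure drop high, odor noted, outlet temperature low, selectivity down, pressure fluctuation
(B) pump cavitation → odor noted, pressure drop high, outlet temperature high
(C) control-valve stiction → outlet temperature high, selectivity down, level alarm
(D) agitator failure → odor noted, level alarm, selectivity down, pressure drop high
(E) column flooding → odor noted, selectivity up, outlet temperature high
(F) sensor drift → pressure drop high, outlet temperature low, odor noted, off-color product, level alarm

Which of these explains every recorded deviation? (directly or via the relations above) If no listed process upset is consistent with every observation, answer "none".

F

Testing each hypothesis:
(A) feed contamination — does not account for level alarm
(B) pump cavitation — fails on outlet temperature low, level alarm, selectivity down (predicts outlet temperature high, not outlet temperature low)
(C) control-valve stiction — fails on pressure drop high, odor noted, outlet temperature low (predicts outlet temperature high, not outlet temperature low)
(D) agitator failure — pressure drop high +; odor noted +; outlet temperature low -; level alarm +; selectivity down +
(E) column flooding — pressure drop high -; odor noted +; outlet temperature low -; level alarm -; selectivity down -
(F) sensor drift — pressure drop high +; odor noted +; outlet temperature low +; level alarm +; selectivity down + (by outlet temperature low → pressure fluctuation → selectivity down)
Only (F) is consistent with every observation.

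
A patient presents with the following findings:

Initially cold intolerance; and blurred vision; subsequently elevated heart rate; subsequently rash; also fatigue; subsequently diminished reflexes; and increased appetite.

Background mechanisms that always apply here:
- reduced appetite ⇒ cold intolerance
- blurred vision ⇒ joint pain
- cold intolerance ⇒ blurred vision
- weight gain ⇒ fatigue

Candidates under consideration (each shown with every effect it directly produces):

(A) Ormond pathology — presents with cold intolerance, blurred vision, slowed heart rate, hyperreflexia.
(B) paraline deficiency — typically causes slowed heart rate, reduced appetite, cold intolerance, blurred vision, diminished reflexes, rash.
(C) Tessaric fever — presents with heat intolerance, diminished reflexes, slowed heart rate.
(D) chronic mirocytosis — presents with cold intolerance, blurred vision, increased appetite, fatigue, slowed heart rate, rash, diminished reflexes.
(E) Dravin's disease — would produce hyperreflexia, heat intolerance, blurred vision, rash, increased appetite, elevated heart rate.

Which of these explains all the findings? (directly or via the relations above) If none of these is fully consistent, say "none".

Per-candidate check:
(A) Ormond pathology — cold intolerance ✓; blurred vision ✓; elevated heart rate ✗; rash ✗; fatigue ✗; diminished reflexes ✗; increased appetite ✗
(B) paraline deficiency — fails on elevated heart rate, fatigue, increased appetite (predicts slowed heart rate, not elevated heart rate; predicts reduced appetite, not increased appetite)
(C) Tessaric fever — fails on cold intolerance, blurred vision, elevated heart rate, rash, fatigue, increased appetite (predicts heat intolerance, not cold intolerance; predicts slowed heart rate, not elevated heart rate)
(D) chronic mirocytosis — cold intolerance ✓; blurred vision ✓; elevated heart rate ✗; rash ✓; fatigue ✓; diminished reflexes ✓; increased appetite ✓
(E) Dravin's disease — fails on cold intolerance, fatigue, diminished reflexes (predicts heat intolerance, not cold intolerance; predicts hyperreflexia, not diminished reflexes)
No candidate is consistent with all observations.

none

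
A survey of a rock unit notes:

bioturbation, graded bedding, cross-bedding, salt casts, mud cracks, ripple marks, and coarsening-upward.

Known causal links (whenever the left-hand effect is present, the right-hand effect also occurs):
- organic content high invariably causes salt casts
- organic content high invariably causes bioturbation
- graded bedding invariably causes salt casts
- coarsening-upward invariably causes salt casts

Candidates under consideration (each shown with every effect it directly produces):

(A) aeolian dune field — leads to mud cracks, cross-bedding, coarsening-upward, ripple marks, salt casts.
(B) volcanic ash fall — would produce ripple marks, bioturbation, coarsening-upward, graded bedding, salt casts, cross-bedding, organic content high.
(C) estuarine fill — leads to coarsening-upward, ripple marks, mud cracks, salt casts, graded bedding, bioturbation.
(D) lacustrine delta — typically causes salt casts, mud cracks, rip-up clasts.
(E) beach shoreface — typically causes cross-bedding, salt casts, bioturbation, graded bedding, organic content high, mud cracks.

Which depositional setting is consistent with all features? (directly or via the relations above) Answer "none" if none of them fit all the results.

For each candidate, compare predicted effects to what was observed:
(A) aeolian dune field — does not account for bioturbation, graded bedding
(B) volcanic ash fall — does not account for mud cracks
(C) estuarine fill — bioturbation ✓; graded bedding ✓; cross-bedding ✗; salt casts ✓; mud cracks ✓; ripple marks ✓; coarsening-upward ✓
(D) lacustrine delta — does not account for bioturbation, graded bedding, cross-bedding, ripple marks, coarsening-upward
(E) beach shoreface — bioturbation ✓; graded bedding ✓; cross-bedding ✓; salt casts ✓; mud cracks ✓; ripple marks ✗; coarsening-upward ✗
Every candidate fails on at least one observation.

none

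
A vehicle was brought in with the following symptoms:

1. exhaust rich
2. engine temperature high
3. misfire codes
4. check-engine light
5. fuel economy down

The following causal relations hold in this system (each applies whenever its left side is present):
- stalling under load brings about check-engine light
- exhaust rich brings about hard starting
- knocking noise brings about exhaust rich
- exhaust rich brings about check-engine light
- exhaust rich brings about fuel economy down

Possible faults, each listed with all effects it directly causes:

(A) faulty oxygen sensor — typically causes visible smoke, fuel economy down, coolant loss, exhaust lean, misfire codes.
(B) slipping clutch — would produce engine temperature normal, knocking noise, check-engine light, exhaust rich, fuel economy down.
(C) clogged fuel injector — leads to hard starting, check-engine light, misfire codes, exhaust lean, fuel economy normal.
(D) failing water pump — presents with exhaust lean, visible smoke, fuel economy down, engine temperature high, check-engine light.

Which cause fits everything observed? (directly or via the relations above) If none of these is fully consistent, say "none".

none

Checking each candidate against the observations:
(A) faulty oxygen sensor — exhaust rich ✗; engine temperature high ✗; misfire codes ✓; check-engine light ✗; fuel economy down ✓
(B) slipping clutch — exhaust rich ✓; engine temperature high ✗; misfire codes ✗; check-engine light ✓; fuel economy down ✓
(C) clogged fuel injector — exhaust rich ✗; engine temperature high ✗; misfire codes ✓; check-engine light ✓; fuel economy down ✗
(D) failing water pump — fails on exhaust rich, misfire codes (predicts exhaust lean, not exhaust rich)
Every candidate fails on at least one observation.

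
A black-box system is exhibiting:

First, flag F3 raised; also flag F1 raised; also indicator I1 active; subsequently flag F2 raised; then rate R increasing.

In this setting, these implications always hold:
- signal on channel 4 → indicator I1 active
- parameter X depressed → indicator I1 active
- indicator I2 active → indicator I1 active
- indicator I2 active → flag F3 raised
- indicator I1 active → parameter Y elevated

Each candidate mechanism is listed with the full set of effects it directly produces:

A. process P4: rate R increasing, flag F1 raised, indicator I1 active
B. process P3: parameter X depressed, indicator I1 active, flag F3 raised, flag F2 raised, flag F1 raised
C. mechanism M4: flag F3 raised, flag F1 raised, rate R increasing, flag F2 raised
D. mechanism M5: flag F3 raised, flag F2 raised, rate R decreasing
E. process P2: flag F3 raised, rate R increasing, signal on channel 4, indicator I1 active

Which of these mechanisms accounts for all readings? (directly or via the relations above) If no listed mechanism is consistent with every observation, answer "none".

For each candidate, compare predicted effects to what was observed:
(A) process P4 — does not account for flag F3 raised, flag F2 raised
(B) process P3 — flag F3 raised match; flag F1 raised match; indicator I1 active match; flag F2 raised match; rate R increasing miss
(C) mechanism M4 — does not account for indicator I1 active
(D) mechanism M5 — fails on flag F1 raised, indicator I1 active, rate R increasing (predicts rate R decreasing, not rate R increasing)
(E) process P2 — flag F3 raised match; flag F1 raised miss; indicator I1 active match; flag F2 raised miss; rate R increasing match
None of the listed candidates fits everything.

none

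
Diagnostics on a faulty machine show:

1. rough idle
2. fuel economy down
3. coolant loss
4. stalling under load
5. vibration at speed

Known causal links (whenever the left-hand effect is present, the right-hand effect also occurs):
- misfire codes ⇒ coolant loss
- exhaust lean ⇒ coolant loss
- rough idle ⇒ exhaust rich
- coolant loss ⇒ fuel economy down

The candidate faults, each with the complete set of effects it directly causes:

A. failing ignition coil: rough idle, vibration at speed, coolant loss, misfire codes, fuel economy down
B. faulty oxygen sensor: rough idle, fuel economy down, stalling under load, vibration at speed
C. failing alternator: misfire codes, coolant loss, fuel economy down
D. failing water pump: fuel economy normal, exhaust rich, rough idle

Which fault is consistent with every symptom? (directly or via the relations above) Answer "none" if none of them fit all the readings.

none

Checking each candidate against the observations:
(A) failing ignition coil — does not account for stalling under load
(B) faulty oxygen sensor — does not account for coolant loss
(C) failing alternator — rough idle ✗; fuel economy down ✓; coolant loss ✓; stalling under load ✗; vibration at speed ✗
(D) failing water pump — fails on fuel economy down, coolant loss, stalling under load, vibration at speed (predicts fuel economy normal, not fuel economy down)
Every candidate fails on at least one observation.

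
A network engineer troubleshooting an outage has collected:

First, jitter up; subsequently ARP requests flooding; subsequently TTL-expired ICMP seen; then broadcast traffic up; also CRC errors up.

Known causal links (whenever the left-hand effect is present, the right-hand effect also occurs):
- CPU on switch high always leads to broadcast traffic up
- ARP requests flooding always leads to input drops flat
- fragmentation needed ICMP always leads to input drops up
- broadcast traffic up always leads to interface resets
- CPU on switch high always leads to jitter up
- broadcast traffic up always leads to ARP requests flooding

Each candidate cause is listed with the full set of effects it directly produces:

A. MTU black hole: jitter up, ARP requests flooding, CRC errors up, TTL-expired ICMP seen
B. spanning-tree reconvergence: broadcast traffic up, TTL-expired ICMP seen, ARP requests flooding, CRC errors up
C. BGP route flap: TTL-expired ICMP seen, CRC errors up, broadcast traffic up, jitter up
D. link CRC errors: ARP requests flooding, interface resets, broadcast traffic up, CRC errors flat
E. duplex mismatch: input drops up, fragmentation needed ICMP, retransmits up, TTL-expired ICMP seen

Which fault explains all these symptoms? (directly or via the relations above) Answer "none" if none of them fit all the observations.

For each candidate, compare predicted effects to what was observed:
(A) MTU black hole — jitter up ✓; ARP requests flooding ✓; TTL-expired ICMP seen ✓; broadcast traffic up ✗; CRC errors up ✓
(B) spanning-tree reconvergence — jitter up ✗; ARP requests flooding ✓; TTL-expired ICMP seen ✓; broadcast traffic up ✓; CRC errors up ✓
(C) BGP route flap — accounts for every observation (ARP requests flooding through broadcast traffic up → ARP requests flooding)
(D) link CRC errors — fails on jitter up, TTL-expired ICMP seen, CRC errors up (predicts CRC errors flat, not CRC errors up)
(E) duplex mismatch — does not account for jitter up, ARP requests flooding, broadcast traffic up, CRC errors up
Only (C) is consistent with every observation.

C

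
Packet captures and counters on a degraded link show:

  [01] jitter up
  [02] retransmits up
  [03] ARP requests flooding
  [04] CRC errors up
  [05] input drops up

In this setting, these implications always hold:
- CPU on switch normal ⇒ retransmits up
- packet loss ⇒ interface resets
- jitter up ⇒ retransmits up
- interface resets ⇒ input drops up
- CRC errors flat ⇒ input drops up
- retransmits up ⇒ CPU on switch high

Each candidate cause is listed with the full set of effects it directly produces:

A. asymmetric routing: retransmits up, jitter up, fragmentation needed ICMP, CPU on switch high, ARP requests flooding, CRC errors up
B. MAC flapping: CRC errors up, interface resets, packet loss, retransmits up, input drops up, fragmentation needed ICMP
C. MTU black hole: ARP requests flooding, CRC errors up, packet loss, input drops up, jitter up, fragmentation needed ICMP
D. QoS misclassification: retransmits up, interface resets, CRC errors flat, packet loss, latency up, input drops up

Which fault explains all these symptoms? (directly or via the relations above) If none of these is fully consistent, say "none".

C

For each candidate, compare predicted effects to what was observed:
(A) asymmetric routing — jitter up +; retransmits up +; ARP requests flooding +; CRC errors up +; input drops up -
(B) MAC flapping — jitter up -; retransmits up +; ARP requests flooding -; CRC errors up +; input drops up +
(C) MTU black hole — jitter up +; retransmits up + (via jitter up → retransmits up); ARP requests flooding +; CRC errors up +; input drops up +
(D) QoS misclassification — jitter up -; retransmits up +; ARP requests flooding -; CRC errors up -; input drops up +
(C) is the only candidate with no mismatches.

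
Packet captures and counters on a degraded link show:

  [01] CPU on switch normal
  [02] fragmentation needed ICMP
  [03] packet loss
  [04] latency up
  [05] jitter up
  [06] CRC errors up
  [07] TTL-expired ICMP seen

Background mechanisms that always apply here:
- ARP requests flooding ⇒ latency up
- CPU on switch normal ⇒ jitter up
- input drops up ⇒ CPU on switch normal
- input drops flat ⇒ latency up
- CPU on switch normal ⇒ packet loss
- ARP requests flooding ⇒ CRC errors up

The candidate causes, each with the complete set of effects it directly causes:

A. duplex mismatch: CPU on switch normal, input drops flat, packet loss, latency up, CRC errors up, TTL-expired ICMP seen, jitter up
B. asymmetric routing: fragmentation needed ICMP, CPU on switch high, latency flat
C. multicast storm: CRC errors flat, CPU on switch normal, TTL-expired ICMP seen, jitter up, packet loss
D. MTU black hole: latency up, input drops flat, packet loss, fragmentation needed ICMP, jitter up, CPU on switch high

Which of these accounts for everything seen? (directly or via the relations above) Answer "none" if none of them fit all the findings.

none

For each candidate, compare predicted effects to what was observed:
(A) duplex mismatch — does not account for fragmentation needed ICMP
(B) asymmetric routing — CPU on switch normal -; fragmentation needed ICMP +; packet loss -; latency up -; jitter up -; CRC errors up -; TTL-expired ICMP seen -
(C) multicast storm — fails on fragmentation needed ICMP, latency up, CRC errors up (predicts CRC errors flat, not CRC errors up)
(D) MTU black hole — CPU on switch normal -; fragmentation needed ICMP +; packet loss +; latency up +; jitter up +; CRC errors up -; TTL-expired ICMP seen -
Every candidate fails on at least one observation.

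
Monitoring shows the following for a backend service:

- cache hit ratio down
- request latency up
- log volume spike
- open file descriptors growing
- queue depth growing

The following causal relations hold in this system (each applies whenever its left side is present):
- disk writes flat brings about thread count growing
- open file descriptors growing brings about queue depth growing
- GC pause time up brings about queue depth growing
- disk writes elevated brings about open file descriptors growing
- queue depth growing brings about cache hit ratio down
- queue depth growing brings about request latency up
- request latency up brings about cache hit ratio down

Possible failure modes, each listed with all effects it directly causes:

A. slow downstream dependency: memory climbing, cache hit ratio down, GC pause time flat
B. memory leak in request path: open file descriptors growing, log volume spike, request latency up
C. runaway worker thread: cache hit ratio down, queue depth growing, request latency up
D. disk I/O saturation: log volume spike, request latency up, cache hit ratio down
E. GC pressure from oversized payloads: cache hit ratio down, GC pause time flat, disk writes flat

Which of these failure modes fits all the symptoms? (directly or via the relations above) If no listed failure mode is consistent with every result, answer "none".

B

Testing each hypothesis:
(A) slow downstream dependency — cache hit ratio down +; request latency up -; log volume spike -; open file descriptors growing -; queue depth growing -
(B) memory leak in request path — cache hit ratio down + (through request latency up → cache hit ratio down); request latency up +; log volume spike +; open file descriptors growing +; queue depth growing + (through open file descriptors growing → queue depth growing)
(C) runaway worker thread — cache hit ratio down +; request latency up +; log volume spike -; open file descriptors growing -; queue depth growing +
(D) disk I/O saturation — does not account for open file descriptors growing, queue depth growing
(E) GC pressure from oversized payloads — cache hit ratio down +; request latency up -; log volume spike -; open file descriptors growing -; queue depth growing -
Only (B) is consistent with every observation.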